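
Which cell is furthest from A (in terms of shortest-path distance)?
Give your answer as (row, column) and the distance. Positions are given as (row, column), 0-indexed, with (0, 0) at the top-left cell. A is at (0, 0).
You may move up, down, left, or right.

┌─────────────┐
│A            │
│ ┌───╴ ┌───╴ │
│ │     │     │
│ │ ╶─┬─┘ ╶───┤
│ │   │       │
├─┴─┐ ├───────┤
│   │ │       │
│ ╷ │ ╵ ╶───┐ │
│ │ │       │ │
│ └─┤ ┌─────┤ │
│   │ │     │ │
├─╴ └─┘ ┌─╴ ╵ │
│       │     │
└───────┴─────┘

Computing BFS distances from A to all cells:
Furthest cell: (4, 1)
Distance: 31 steps

Path from A to the furthest cell:

┌─────────────┐
│A → → ↓      │
│ ┌───╴ ┌───╴ │
│ │↓ ← ↲│     │
│ │ ╶─┬─┘ ╶───┤
│ │↳ ↓│       │
├─┴─┐ ├───────┤
│↱ ↓│↓│↱ → → ↓│
│ ╷ │ ╵ ╶───┐ │
│↑│B│↳ ↑    │↓│
│ └─┤ ┌─────┤ │
│↑ ↰│ │↓ ← ↰│↓│
├─╴ └─┘ ┌─╴ ╵ │
│  ↑ ← ↲│  ↑ ↲│
└───────┴─────┘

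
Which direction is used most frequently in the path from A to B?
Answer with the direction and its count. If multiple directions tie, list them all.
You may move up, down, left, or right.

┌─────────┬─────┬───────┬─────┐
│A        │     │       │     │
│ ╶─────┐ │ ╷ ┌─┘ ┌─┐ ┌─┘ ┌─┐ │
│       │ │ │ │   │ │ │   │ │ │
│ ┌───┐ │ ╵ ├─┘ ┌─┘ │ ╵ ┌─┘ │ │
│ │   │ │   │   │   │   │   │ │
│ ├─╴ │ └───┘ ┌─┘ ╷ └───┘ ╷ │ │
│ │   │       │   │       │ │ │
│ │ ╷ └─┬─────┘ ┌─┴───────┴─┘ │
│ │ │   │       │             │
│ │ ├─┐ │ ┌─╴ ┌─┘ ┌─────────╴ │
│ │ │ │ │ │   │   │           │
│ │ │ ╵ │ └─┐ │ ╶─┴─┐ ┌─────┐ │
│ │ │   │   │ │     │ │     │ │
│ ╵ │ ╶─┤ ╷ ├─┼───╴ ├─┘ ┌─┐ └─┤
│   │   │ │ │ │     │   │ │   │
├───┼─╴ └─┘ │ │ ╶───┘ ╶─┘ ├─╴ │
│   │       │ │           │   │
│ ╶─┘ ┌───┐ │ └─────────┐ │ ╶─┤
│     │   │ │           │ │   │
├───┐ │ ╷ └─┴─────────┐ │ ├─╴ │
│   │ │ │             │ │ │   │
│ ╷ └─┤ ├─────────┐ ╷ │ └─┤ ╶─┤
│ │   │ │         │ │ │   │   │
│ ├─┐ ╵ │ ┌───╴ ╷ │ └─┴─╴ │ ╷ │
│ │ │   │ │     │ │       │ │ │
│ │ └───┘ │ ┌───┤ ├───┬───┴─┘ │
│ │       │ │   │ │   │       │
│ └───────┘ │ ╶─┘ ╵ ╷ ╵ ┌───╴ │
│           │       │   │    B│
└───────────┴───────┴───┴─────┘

Directions: down, right, right, right, down, down, right, right, right, up, right, up, right, up, right, right, down, down, right, up, right, up, right, right, down, down, down, down, left, left, left, left, left, left, down, left, down, right, right, down, left, left, down, right, right, right, up, right, up, right, right, down, right, down, left, down, right, down, left, down, right, down, down, down
Counts: {'down': 21, 'right': 25, 'up': 7, 'left': 11}
Most common: right (25 times)

Solution:

┌─────────┬─────┬───────┬─────┐
│A        │     │↱ → ↓  │↱ → ↓│
│ ╶─────┐ │ ╷ ┌─┘ ┌─┐ ┌─┘ ┌─┐ │
│↳ → → ↓│ │ │ │↱ ↑│ │↓│↱ ↑│ │↓│
│ ┌───┐ │ ╵ ├─┘ ┌─┘ │ ╵ ┌─┘ │ │
│ │   │↓│   │↱ ↑│   │↳ ↑│   │↓│
│ ├─╴ │ └───┘ ┌─┘ ╷ └───┘ ╷ │ │
│ │   │↳ → → ↑│   │       │ │↓│
│ │ ╷ └─┬─────┘ ┌─┴───────┴─┘ │
│ │ │   │       │↓ ← ← ← ← ← ↲│
│ │ ├─┐ │ ┌─╴ ┌─┘ ┌─────────╴ │
│ │ │ │ │ │   │↓ ↲│           │
│ │ │ ╵ │ └─┐ │ ╶─┴─┐ ┌─────┐ │
│ │ │   │   │ │↳ → ↓│ │↱ → ↓│ │
│ ╵ │ ╶─┤ ╷ ├─┼───╴ ├─┘ ┌─┐ └─┤
│   │   │ │ │ │↓ ← ↲│↱ ↑│ │↳ ↓│
├───┼─╴ └─┘ │ │ ╶───┘ ╶─┘ ├─╴ │
│   │       │ │↳ → → ↑    │↓ ↲│
│ ╶─┘ ┌───┐ │ └─────────┐ │ ╶─┤
│     │   │ │           │ │↳ ↓│
├───┐ │ ╷ └─┴─────────┐ │ ├─╴ │
│   │ │ │             │ │ │↓ ↲│
│ ╷ └─┤ ├─────────┐ ╷ │ └─┤ ╶─┤
│ │   │ │         │ │ │   │↳ ↓│
│ ├─┐ ╵ │ ┌───╴ ╷ │ └─┴─╴ │ ╷ │
│ │ │   │ │     │ │       │ │↓│
│ │ └───┘ │ ┌───┤ ├───┬───┴─┘ │
│ │       │ │   │ │   │      ↓│
│ └───────┘ │ ╶─┘ ╵ ╷ ╵ ┌───╴ │
│           │       │   │    B│
└───────────┴───────┴───┴─────┘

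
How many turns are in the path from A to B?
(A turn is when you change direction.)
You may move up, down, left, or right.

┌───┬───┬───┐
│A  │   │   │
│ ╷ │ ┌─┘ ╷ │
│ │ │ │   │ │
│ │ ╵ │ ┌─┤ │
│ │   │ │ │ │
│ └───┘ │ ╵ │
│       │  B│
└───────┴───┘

Directions: down, down, down, right, right, right, up, up, right, up, right, down, down, down
Number of turns: 6

Solution:

┌───┬───┬───┐
│A  │   │↱ ↓│
│ ╷ │ ┌─┘ ╷ │
│↓│ │ │↱ ↑│↓│
│ │ ╵ │ ┌─┤ │
│↓│   │↑│ │↓│
│ └───┘ │ ╵ │
│↳ → → ↑│  B│
└───────┴───┘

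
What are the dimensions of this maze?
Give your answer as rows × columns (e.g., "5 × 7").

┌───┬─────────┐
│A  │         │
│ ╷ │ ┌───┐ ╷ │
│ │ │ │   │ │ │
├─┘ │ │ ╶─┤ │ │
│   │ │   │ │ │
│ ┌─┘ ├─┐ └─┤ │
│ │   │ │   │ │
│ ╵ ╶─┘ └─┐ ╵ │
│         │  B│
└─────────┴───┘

Counting the maze dimensions:
Rows (vertical): 5
Columns (horizontal): 7
Dimensions: 5 × 7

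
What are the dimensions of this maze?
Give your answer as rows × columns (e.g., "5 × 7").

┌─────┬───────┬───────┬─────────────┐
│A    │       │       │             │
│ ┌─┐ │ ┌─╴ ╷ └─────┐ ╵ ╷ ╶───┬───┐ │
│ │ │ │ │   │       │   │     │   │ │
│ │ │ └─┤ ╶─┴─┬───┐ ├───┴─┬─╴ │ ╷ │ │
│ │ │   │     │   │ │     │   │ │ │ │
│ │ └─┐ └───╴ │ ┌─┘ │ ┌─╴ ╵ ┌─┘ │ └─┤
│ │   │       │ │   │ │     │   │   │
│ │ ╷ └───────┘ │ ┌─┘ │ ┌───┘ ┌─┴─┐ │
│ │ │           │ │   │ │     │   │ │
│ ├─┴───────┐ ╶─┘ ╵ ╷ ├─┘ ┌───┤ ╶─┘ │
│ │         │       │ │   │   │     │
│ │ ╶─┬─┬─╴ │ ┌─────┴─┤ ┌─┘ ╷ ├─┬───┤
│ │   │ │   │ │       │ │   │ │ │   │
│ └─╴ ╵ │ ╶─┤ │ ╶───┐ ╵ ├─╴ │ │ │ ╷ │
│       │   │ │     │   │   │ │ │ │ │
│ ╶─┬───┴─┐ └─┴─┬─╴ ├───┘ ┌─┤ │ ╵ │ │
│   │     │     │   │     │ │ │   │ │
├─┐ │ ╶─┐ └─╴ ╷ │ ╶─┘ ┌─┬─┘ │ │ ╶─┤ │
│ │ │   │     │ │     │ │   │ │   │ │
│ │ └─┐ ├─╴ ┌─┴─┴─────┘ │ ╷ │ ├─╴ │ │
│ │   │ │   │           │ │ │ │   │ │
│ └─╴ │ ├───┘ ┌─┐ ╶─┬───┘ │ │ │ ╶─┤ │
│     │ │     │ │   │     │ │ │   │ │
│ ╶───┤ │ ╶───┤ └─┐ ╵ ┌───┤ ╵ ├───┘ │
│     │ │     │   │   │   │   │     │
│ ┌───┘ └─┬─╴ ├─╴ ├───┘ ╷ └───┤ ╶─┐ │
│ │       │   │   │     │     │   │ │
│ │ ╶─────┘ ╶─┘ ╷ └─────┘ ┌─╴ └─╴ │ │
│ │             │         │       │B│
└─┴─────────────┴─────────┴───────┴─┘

Counting the maze dimensions:
Rows (vertical): 15
Columns (horizontal): 18
Dimensions: 15 × 18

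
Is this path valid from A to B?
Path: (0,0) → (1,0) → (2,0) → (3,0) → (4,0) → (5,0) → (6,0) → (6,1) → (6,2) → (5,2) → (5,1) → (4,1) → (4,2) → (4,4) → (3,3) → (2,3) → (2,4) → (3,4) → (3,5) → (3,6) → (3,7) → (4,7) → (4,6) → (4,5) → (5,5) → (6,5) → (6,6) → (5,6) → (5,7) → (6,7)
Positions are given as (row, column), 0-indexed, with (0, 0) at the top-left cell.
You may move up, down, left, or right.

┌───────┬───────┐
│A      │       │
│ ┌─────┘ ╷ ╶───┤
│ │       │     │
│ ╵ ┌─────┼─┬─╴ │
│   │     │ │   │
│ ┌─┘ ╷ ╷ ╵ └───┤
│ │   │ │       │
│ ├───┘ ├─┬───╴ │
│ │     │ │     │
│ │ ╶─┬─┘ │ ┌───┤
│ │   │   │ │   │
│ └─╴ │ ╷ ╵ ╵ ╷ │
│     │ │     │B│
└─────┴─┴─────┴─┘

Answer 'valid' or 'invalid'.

Checking path validity:
Result: Invalid move at step 13: cannot move from (4, 2) to (4, 4).

invalid

Correct solution:

┌───────┬───────┐
│A      │       │
│ ┌─────┘ ╷ ╶───┤
│↓│       │     │
│ ╵ ┌─────┼─┬─╴ │
│↓  │  ↱ ↓│ │   │
│ ┌─┘ ╷ ╷ ╵ └───┤
│↓│   │↑│↳ → → ↓│
│ ├───┘ ├─┬───╴ │
│↓│↱ → ↑│ │↓ ← ↲│
│ │ ╶─┬─┘ │ ┌───┤
│↓│↑ ↰│   │↓│↱ ↓│
│ └─╴ │ ╷ ╵ ╵ ╷ │
│↳ → ↑│ │  ↳ ↑│B│
└─────┴─┴─────┴─┘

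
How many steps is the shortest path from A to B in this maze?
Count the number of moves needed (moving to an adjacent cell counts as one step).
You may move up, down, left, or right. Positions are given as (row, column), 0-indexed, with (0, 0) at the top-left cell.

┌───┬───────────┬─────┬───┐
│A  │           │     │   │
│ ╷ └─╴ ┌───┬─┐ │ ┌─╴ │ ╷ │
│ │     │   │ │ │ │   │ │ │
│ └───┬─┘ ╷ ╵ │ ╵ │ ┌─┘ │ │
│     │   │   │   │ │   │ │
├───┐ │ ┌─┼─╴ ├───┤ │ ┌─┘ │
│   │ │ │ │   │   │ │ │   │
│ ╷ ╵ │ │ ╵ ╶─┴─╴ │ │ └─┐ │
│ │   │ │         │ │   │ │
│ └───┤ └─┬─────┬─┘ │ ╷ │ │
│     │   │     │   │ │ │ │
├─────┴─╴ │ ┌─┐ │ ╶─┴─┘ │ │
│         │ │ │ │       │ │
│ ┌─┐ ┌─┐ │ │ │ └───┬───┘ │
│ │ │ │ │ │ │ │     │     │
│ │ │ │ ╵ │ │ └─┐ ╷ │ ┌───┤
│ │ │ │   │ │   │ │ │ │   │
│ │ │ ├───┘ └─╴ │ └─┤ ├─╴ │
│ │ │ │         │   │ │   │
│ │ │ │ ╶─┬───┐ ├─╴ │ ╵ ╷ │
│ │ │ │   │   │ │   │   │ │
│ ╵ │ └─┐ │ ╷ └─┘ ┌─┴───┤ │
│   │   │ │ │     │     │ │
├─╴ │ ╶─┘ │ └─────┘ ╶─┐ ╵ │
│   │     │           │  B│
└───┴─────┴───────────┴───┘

Using BFS to find shortest path:
Start: (0, 0), End: (12, 12)
Path found:
(0,0) → (0,1) → (1,1) → (1,2) → (1,3) → (0,3) → (0,4) → (0,5) → (0,6) → (0,7) → (1,7) → (2,7) → (2,8) → (1,8) → (0,8) → (0,9) → (0,10) → (1,10) → (1,9) → (2,9) → (3,9) → (4,9) → (5,9) → (5,8) → (6,8) → (6,9) → (6,10) → (6,11) → (5,11) → (4,11) → (4,10) → (3,10) → (2,10) → (2,11) → (1,11) → (0,11) → (0,12) → (1,12) → (2,12) → (3,12) → (4,12) → (5,12) → (6,12) → (7,12) → (7,11) → (7,10) → (8,10) → (9,10) → (10,10) → (10,11) → (9,11) → (9,12) → (10,12) → (11,12) → (12,12)
Number of steps: 54

Solution:

┌───┬───────────┬─────┬───┐
│A ↓│  ↱ → → → ↓│↱ → ↓│↱ ↓│
│ ╷ └─╴ ┌───┬─┐ │ ┌─╴ │ ╷ │
│ │↳ → ↑│   │ │↓│↑│↓ ↲│↑│↓│
│ └───┬─┘ ╷ ╵ │ ╵ │ ┌─┘ │ │
│     │   │   │↳ ↑│↓│↱ ↑│↓│
├───┐ │ ┌─┼─╴ ├───┤ │ ┌─┘ │
│   │ │ │ │   │   │↓│↑│  ↓│
│ ╷ ╵ │ │ ╵ ╶─┴─╴ │ │ └─┐ │
│ │   │ │         │↓│↑ ↰│↓│
│ └───┤ └─┬─────┬─┘ │ ╷ │ │
│     │   │     │↓ ↲│ │↑│↓│
├─────┴─╴ │ ┌─┐ │ ╶─┴─┘ │ │
│         │ │ │ │↳ → → ↑│↓│
│ ┌─┐ ┌─┐ │ │ │ └───┬───┘ │
│ │ │ │ │ │ │ │     │↓ ← ↲│
│ │ │ │ ╵ │ │ └─┐ ╷ │ ┌───┤
│ │ │ │   │ │   │ │ │↓│   │
│ │ │ ├───┘ └─╴ │ └─┤ ├─╴ │
│ │ │ │         │   │↓│↱ ↓│
│ │ │ │ ╶─┬───┐ ├─╴ │ ╵ ╷ │
│ │ │ │   │   │ │   │↳ ↑│↓│
│ ╵ │ └─┐ │ ╷ └─┘ ┌─┴───┤ │
│   │   │ │ │     │     │↓│
├─╴ │ ╶─┘ │ └─────┘ ╶─┐ ╵ │
│   │     │           │  B│
└───┴─────┴───────────┴───┘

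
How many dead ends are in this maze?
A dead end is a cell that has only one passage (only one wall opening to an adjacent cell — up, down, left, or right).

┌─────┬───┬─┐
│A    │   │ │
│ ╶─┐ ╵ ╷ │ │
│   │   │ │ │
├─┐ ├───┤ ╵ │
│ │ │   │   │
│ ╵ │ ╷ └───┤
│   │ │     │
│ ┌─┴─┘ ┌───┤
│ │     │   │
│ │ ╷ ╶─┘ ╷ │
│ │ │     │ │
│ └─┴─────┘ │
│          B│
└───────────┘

Checking each cell for number of passages:

Dead ends found at positions:
  (0, 5)
  (2, 0)
  (3, 2)
  (3, 5)
  (5, 1)
Total dead ends: 5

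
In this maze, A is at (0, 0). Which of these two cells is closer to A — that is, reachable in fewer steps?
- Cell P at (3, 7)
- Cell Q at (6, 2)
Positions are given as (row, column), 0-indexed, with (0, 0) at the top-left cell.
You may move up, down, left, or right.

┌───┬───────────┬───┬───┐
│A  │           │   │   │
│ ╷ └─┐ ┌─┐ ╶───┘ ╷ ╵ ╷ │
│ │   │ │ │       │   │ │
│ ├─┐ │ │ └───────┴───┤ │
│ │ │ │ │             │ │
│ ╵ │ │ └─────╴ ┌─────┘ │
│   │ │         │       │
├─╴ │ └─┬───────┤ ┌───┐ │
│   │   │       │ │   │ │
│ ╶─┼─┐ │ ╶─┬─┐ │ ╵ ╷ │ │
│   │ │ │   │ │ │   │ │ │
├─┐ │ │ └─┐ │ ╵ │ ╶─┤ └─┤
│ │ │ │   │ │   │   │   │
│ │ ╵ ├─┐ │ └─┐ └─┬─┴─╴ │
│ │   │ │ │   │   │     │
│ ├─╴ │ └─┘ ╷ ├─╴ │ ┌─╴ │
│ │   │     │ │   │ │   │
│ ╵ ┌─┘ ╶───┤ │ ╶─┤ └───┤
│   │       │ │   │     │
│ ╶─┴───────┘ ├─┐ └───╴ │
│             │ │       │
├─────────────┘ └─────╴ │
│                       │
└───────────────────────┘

Shortest path A → P at (3, 7): 86 steps
Shortest path A → Q at (6, 2): 12 steps

Q is closer (12 steps vs 86 steps).

Path to P:

┌───┬───────────┬───┬───┐
│A  │  ↓ ← ↰    │↓ ↰│↓ ↰│
│ ╷ └─┐ ┌─┐ ╶───┘ ╷ ╵ ╷ │
│↓│   │↓│ │↑ ← ← ↲│↑ ↲│↑│
│ ├─┐ │ │ └───────┴───┤ │
│↓│ │ │↓│             │↑│
│ ╵ │ │ └─────╴ ┌─────┘ │
│↳ ↓│ │↳ → → → P│↱ → → ↑│
├─╴ │ └─┬───────┤ ┌───┐ │
│↓ ↲│   │↱ → → ↓│↑│↓ ↰│ │
│ ╶─┼─┐ │ ╶─┬─┐ │ ╵ ╷ │ │
│↳ ↓│ │ │↑ ↰│ │↓│↑ ↲│↑│ │
├─┐ │ │ └─┐ │ ╵ │ ╶─┤ └─┤
│ │↓│ │   │↑│  ↓│   │↑ ↰│
│ │ ╵ ├─┐ │ └─┐ └─┬─┴─╴ │
│ │↳ ↓│ │ │↑ ↰│↳ ↓│↱ → ↑│
│ ├─╴ │ └─┘ ╷ ├─╴ │ ┌─╴ │
│ │↓ ↲│     │↑│↓ ↲│↑│   │
│ ╵ ┌─┘ ╶───┤ │ ╶─┤ └───┤
│↓ ↲│       │↑│↳ ↓│↑ ← ↰│
│ ╶─┴───────┘ ├─┐ └───╴ │
│↳ → → → → → ↑│ │↳ → → ↑│
├─────────────┘ └─────╴ │
│                       │
└───────────────────────┘

Path to Q:

┌───┬───────────┬───┬───┐
│A  │           │   │   │
│ ╷ └─┐ ┌─┐ ╶───┘ ╷ ╵ ╷ │
│↓│   │ │ │       │   │ │
│ ├─┐ │ │ └───────┴───┤ │
│↓│ │ │ │             │ │
│ ╵ │ │ └─────╴ ┌─────┘ │
│↳ ↓│ │         │       │
├─╴ │ └─┬───────┤ ┌───┐ │
│↓ ↲│   │       │ │   │ │
│ ╶─┼─┐ │ ╶─┬─┐ │ ╵ ╷ │ │
│↳ ↓│ │ │   │ │ │   │ │ │
├─┐ │ │ └─┐ │ ╵ │ ╶─┤ └─┤
│ │↓│Q│   │ │   │   │   │
│ │ ╵ ├─┐ │ └─┐ └─┬─┴─╴ │
│ │↳ ↑│ │ │   │   │     │
│ ├─╴ │ └─┘ ╷ ├─╴ │ ┌─╴ │
│ │   │     │ │   │ │   │
│ ╵ ┌─┘ ╶───┤ │ ╶─┤ └───┤
│   │       │ │   │     │
│ ╶─┴───────┘ ├─┐ └───╴ │
│             │ │       │
├─────────────┘ └─────╴ │
│                       │
└───────────────────────┘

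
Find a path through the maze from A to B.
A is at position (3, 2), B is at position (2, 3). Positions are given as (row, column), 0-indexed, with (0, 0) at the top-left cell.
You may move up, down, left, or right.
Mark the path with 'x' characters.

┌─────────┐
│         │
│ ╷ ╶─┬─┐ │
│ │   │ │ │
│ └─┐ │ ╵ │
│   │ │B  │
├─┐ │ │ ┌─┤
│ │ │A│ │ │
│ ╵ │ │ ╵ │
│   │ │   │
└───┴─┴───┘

Finding the shortest path from (3, 2) to (2, 3):
Path length: 10 steps
Directions: up → up → left → up → right → right → right → down → down → left

Solution:

┌─────────┐
│  x x x x│
│ ╷ ╶─┬─┐ │
│ │x x│ │x│
│ └─┐ │ ╵ │
│   │x│B x│
├─┐ │ │ ┌─┤
│ │ │A│ │ │
│ ╵ │ │ ╵ │
│   │ │   │
└───┴─┴───┘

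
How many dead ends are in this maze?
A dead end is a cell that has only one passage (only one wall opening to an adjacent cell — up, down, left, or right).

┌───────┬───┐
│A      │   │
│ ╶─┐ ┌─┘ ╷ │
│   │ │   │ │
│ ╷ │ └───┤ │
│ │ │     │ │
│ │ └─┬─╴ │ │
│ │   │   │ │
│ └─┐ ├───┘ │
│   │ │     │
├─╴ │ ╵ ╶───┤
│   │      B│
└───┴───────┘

Checking each cell for number of passages:

Dead ends found at positions:
  (0, 3)
  (1, 3)
  (3, 3)
  (5, 0)
  (5, 5)
Total dead ends: 5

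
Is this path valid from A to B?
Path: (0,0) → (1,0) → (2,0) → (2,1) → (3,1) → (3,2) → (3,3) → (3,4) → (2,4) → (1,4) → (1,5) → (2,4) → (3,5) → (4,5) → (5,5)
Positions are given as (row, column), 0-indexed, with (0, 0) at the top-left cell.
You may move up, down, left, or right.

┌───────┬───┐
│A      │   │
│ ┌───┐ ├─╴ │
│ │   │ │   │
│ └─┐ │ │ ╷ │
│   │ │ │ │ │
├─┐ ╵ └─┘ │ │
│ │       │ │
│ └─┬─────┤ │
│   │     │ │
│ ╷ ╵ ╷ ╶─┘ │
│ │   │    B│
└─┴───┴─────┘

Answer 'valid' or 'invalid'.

Checking path validity:
Result: Invalid move at step 11: cannot move from (1, 5) to (2, 4).

invalid

Correct solution:

┌───────┬───┐
│A      │   │
│ ┌───┐ ├─╴ │
│↓│   │ │↱ ↓│
│ └─┐ │ │ ╷ │
│↳ ↓│ │ │↑│↓│
├─┐ ╵ └─┘ │ │
│ │↳ → → ↑│↓│
│ └─┬─────┤ │
│   │     │↓│
│ ╷ ╵ ╷ ╶─┘ │
│ │   │    B│
└─┴───┴─────┘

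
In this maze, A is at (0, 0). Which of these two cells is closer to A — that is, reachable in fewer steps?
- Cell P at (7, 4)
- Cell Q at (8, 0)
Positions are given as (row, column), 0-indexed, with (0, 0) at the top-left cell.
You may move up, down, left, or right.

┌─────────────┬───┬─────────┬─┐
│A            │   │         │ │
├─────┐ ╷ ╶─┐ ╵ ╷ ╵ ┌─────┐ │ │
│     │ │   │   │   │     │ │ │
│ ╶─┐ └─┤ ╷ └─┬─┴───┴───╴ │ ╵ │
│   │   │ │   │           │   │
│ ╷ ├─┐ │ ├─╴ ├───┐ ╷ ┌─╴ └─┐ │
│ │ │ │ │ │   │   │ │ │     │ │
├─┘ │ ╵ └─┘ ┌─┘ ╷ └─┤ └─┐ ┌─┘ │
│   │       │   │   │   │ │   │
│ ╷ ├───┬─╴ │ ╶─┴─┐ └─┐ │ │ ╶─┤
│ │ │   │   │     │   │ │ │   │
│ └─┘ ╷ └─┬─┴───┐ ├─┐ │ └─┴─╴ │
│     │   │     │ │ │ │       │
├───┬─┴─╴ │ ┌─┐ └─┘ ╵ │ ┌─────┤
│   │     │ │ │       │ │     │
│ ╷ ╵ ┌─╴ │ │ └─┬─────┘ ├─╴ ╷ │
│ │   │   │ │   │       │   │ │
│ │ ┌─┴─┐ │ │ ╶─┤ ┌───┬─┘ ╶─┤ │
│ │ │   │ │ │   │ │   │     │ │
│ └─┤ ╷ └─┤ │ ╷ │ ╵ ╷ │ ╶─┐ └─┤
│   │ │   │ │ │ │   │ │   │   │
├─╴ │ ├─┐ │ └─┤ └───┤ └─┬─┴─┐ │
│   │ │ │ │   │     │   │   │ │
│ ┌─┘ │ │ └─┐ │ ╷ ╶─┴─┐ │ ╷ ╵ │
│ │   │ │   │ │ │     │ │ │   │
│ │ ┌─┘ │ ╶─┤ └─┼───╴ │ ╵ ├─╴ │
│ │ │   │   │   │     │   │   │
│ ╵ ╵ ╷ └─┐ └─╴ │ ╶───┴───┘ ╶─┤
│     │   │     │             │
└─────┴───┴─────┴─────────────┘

Shortest path A → P at (7, 4): 33 steps
Shortest path A → Q at (8, 0): 40 steps

P is closer (33 steps vs 40 steps).

Path to P:

┌─────────────┬───┬─────────┬─┐
│A → → → ↓    │   │         │ │
├─────┐ ╷ ╶─┐ ╵ ╷ ╵ ┌─────┐ │ │
│↓ ← ↰│ │↳ ↓│   │   │     │ │ │
│ ╶─┐ └─┤ ╷ └─┬─┴───┴───╴ │ ╵ │
│↳ ↓│↑ ↰│ │↳ ↓│           │   │
│ ╷ ├─┐ │ ├─╴ ├───┐ ╷ ┌─╴ └─┐ │
│ │↓│ │↑│ │↓ ↲│   │ │ │     │ │
├─┘ │ ╵ └─┘ ┌─┘ ╷ └─┤ └─┐ ┌─┘ │
│↓ ↲│  ↑ ← ↲│   │   │   │ │   │
│ ╷ ├───┬─╴ │ ╶─┴─┐ └─┐ │ │ ╶─┤
│↓│ │↱ ↓│   │     │   │ │ │   │
│ └─┘ ╷ └─┬─┴───┐ ├─┐ │ └─┴─╴ │
│↳ → ↑│↳ ↓│     │ │ │ │       │
├───┬─┴─╴ │ ┌─┐ └─┘ ╵ │ ┌─────┤
│   │    P│ │ │       │ │     │
│ ╷ ╵ ┌─╴ │ │ └─┬─────┘ ├─╴ ╷ │
│ │   │   │ │   │       │   │ │
│ │ ┌─┴─┐ │ │ ╶─┤ ┌───┬─┘ ╶─┤ │
│ │ │   │ │ │   │ │   │     │ │
│ └─┤ ╷ └─┤ │ ╷ │ ╵ ╷ │ ╶─┐ └─┤
│   │ │   │ │ │ │   │ │   │   │
├─╴ │ ├─┐ │ └─┤ └───┤ └─┬─┴─┐ │
│   │ │ │ │   │     │   │   │ │
│ ┌─┘ │ │ └─┐ │ ╷ ╶─┴─┐ │ ╷ ╵ │
│ │   │ │   │ │ │     │ │ │   │
│ │ ┌─┘ │ ╶─┤ └─┼───╴ │ ╵ ├─╴ │
│ │ │   │   │   │     │   │   │
│ ╵ ╵ ╷ └─┐ └─╴ │ ╶───┴───┘ ╶─┤
│     │   │     │             │
└─────┴───┴─────┴─────────────┘

Path to Q:

┌─────────────┬───┬─────────┬─┐
│A → → → ↓    │   │         │ │
├─────┐ ╷ ╶─┐ ╵ ╷ ╵ ┌─────┐ │ │
│↓ ← ↰│ │↳ ↓│   │   │     │ │ │
│ ╶─┐ └─┤ ╷ └─┬─┴───┴───╴ │ ╵ │
│↳ ↓│↑ ↰│ │↳ ↓│           │   │
│ ╷ ├─┐ │ ├─╴ ├───┐ ╷ ┌─╴ └─┐ │
│ │↓│ │↑│ │↓ ↲│   │ │ │     │ │
├─┘ │ ╵ └─┘ ┌─┘ ╷ └─┤ └─┐ ┌─┘ │
│↓ ↲│  ↑ ← ↲│   │   │   │ │   │
│ ╷ ├───┬─╴ │ ╶─┴─┐ └─┐ │ │ ╶─┤
│↓│ │↱ ↓│   │     │   │ │ │   │
│ └─┘ ╷ └─┬─┴───┐ ├─┐ │ └─┴─╴ │
│↳ → ↑│↳ ↓│     │ │ │ │       │
├───┬─┴─╴ │ ┌─┐ └─┘ ╵ │ ┌─────┤
│↓ ↰│↓ ← ↲│ │ │       │ │     │
│ ╷ ╵ ┌─╴ │ │ └─┬─────┘ ├─╴ ╷ │
│Q│↑ ↲│   │ │   │       │   │ │
│ │ ┌─┴─┐ │ │ ╶─┤ ┌───┬─┘ ╶─┤ │
│ │ │   │ │ │   │ │   │     │ │
│ └─┤ ╷ └─┤ │ ╷ │ ╵ ╷ │ ╶─┐ └─┤
│   │ │   │ │ │ │   │ │   │   │
├─╴ │ ├─┐ │ └─┤ └───┤ └─┬─┴─┐ │
│   │ │ │ │   │     │   │   │ │
│ ┌─┘ │ │ └─┐ │ ╷ ╶─┴─┐ │ ╷ ╵ │
│ │   │ │   │ │ │     │ │ │   │
│ │ ┌─┘ │ ╶─┤ └─┼───╴ │ ╵ ├─╴ │
│ │ │   │   │   │     │   │   │
│ ╵ ╵ ╷ └─┐ └─╴ │ ╶───┴───┘ ╶─┤
│     │   │     │             │
└─────┴───┴─────┴─────────────┘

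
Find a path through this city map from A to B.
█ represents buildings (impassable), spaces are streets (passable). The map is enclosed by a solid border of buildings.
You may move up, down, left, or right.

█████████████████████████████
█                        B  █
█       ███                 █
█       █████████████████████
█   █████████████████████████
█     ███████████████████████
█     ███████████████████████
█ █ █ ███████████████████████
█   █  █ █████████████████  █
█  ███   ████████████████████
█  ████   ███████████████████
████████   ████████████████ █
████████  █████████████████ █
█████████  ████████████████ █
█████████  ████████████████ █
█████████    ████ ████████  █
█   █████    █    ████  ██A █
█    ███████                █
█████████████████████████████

Finding the shortest path from A to B:
Movement: cardinal only
Path length: 62 steps
Directions: down → left → left → left → left → left → left → left → left → left → left → left → left → left → left → up → up → left → left → up → up → left → up → up → up → left → up → left → left → up → left → up → up → up → left → left → up → up → up → up → right → right → right → right → right → right → right → right → right → right → right → right → right → right → right → right → right → right → right → right → right → right

Solution:

█████████████████████████████
█  ↱→→→→→→→→→→→→→→→→→→→→→B  █
█  ↑    ███                 █
█  ↑    █████████████████████
█  ↑█████████████████████████
█  ↑←↰███████████████████████
█    ↑███████████████████████
█ █ █↑███████████████████████
█   █↑↰█ █████████████████  █
█  ███↑←↰████████████████████
█  ████ ↑↰███████████████████
████████ ↑ ████████████████ █
████████ ↑█████████████████ █
█████████↑↰████████████████ █
█████████ ↑████████████████ █
█████████ ↑←↰████ ████████  █
█   █████   ↑█    ████  ██A █
█    ███████↑←←←←←←←←←←←←←↲ █
█████████████████████████████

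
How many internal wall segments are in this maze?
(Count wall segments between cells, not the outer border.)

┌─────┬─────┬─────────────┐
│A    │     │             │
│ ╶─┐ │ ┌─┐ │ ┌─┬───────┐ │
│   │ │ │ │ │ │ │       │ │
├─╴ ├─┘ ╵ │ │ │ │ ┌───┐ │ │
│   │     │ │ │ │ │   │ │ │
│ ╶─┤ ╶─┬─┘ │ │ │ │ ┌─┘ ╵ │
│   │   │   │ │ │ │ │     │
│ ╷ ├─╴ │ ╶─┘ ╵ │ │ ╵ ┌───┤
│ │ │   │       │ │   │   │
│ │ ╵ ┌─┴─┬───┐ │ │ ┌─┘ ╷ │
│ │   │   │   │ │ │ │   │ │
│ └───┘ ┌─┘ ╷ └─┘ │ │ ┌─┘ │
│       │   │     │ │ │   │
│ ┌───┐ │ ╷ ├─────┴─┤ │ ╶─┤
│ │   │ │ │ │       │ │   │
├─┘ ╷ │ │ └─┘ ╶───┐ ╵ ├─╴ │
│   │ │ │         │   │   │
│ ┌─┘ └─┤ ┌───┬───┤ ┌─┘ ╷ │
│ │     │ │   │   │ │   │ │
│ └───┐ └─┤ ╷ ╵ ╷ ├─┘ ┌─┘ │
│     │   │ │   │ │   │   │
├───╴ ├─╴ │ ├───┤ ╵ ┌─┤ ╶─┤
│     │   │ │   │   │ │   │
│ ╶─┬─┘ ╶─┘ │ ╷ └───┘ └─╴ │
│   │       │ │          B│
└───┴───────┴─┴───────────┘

Counting internal wall segments:
Total internal walls: 144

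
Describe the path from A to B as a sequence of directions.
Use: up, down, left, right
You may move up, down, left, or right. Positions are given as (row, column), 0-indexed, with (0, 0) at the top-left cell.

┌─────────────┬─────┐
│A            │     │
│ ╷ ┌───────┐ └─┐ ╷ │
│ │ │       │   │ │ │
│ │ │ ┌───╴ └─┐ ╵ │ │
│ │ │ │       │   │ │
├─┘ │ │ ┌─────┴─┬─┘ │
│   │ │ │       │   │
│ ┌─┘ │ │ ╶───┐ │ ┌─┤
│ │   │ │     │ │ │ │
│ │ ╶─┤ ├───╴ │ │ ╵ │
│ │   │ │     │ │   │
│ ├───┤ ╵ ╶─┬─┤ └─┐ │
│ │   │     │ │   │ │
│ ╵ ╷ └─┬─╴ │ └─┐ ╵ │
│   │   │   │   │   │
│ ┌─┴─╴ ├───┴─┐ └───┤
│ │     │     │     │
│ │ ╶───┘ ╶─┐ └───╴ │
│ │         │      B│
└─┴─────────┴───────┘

Finding the path and converting it to directions:
Path through cells: (0,0) → (0,1) → (1,1) → (2,1) → (3,1) → (3,0) → (4,0) → (5,0) → (6,0) → (7,0) → (7,1) → (6,1) → (6,2) → (7,2) → (7,3) → (8,3) → (8,2) → (8,1) → (9,1) → (9,2) → (9,3) → (9,4) → (8,4) → (8,5) → (8,6) → (9,6) → (9,7) → (9,8) → (9,9)
Directions: right, down, down, down, left, down, down, down, down, right, up, right, down, right, down, left, left, down, right, right, right, up, right, right, down, right, right, right

Solution:

┌─────────────┬─────┐
│A ↓          │     │
│ ╷ ┌───────┐ └─┐ ╷ │
│ │↓│       │   │ │ │
│ │ │ ┌───╴ └─┐ ╵ │ │
│ │↓│ │       │   │ │
├─┘ │ │ ┌─────┴─┬─┘ │
│↓ ↲│ │ │       │   │
│ ┌─┘ │ │ ╶───┐ │ ┌─┤
│↓│   │ │     │ │ │ │
│ │ ╶─┤ ├───╴ │ │ ╵ │
│↓│   │ │     │ │   │
│ ├───┤ ╵ ╶─┬─┤ └─┐ │
│↓│↱ ↓│     │ │   │ │
│ ╵ ╷ └─┬─╴ │ └─┐ ╵ │
│↳ ↑│↳ ↓│   │   │   │
│ ┌─┴─╴ ├───┴─┐ └───┤
│ │↓ ← ↲│↱ → ↓│     │
│ │ ╶───┘ ╶─┐ └───╴ │
│ │↳ → → ↑  │↳ → → B│
└─┴─────────┴───────┘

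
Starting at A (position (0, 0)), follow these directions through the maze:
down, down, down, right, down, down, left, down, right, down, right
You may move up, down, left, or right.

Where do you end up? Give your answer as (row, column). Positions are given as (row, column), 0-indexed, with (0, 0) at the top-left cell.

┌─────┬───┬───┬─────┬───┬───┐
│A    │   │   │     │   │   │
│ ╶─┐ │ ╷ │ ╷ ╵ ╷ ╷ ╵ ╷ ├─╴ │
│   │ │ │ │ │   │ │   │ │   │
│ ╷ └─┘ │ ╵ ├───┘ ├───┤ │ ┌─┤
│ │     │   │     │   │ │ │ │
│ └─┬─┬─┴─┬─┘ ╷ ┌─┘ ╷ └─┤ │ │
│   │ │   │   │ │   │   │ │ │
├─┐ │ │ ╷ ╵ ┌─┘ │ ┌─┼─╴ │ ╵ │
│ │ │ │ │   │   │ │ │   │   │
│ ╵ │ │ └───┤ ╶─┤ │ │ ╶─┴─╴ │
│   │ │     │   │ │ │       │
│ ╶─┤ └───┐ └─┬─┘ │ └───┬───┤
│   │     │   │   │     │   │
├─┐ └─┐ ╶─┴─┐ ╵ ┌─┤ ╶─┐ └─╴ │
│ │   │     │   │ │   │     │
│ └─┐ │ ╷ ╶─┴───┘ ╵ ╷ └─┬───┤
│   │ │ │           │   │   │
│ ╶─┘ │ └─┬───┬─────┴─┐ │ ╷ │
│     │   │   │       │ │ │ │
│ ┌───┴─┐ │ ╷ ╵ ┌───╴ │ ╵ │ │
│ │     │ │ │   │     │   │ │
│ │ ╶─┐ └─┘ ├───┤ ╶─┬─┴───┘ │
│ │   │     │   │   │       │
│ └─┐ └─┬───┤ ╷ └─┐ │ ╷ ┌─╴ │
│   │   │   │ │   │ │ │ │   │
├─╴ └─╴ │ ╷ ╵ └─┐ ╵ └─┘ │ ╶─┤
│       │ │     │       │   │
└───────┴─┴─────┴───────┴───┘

Following directions step by step:
Start: (0, 0)
  down: (0, 0) → (1, 0)
  down: (1, 0) → (2, 0)
  down: (2, 0) → (3, 0)
  right: (3, 0) → (3, 1)
  down: (3, 1) → (4, 1)
  down: (4, 1) → (5, 1)
  left: (5, 1) → (5, 0)
  down: (5, 0) → (6, 0)
  right: (6, 0) → (6, 1)
  down: (6, 1) → (7, 1)
  right: (7, 1) → (7, 2)
Final position: (7, 2)

Path taken:

┌─────┬───┬───┬─────┬───┬───┐
│A    │   │   │     │   │   │
│ ╶─┐ │ ╷ │ ╷ ╵ ╷ ╷ ╵ ╷ ├─╴ │
│↓  │ │ │ │ │   │ │   │ │   │
│ ╷ └─┘ │ ╵ ├───┘ ├───┤ │ ┌─┤
│↓│     │   │     │   │ │ │ │
│ └─┬─┬─┴─┬─┘ ╷ ┌─┘ ╷ └─┤ │ │
│↳ ↓│ │   │   │ │   │   │ │ │
├─┐ │ │ ╷ ╵ ┌─┘ │ ┌─┼─╴ │ ╵ │
│ │↓│ │ │   │   │ │ │   │   │
│ ╵ │ │ └───┤ ╶─┤ │ │ ╶─┴─╴ │
│↓ ↲│ │     │   │ │ │       │
│ ╶─┤ └───┐ └─┬─┘ │ └───┬───┤
│↳ ↓│     │   │   │     │   │
├─┐ └─┐ ╶─┴─┐ ╵ ┌─┤ ╶─┐ └─╴ │
│ │↳ B│     │   │ │   │     │
│ └─┐ │ ╷ ╶─┴───┘ ╵ ╷ └─┬───┤
│   │ │ │           │   │   │
│ ╶─┘ │ └─┬───┬─────┴─┐ │ ╷ │
│     │   │   │       │ │ │ │
│ ┌───┴─┐ │ ╷ ╵ ┌───╴ │ ╵ │ │
│ │     │ │ │   │     │   │ │
│ │ ╶─┐ └─┘ ├───┤ ╶─┬─┴───┘ │
│ │   │     │   │   │       │
│ └─┐ └─┬───┤ ╷ └─┐ │ ╷ ┌─╴ │
│   │   │   │ │   │ │ │ │   │
├─╴ └─╴ │ ╷ ╵ └─┐ ╵ └─┘ │ ╶─┤
│       │ │     │       │   │
└───────┴─┴─────┴───────┴───┘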